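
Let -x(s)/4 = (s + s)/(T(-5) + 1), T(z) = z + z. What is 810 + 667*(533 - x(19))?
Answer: 3105505/9 ≈ 3.4506e+5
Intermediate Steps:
T(z) = 2*z
x(s) = 8*s/9 (x(s) = -4*(s + s)/(2*(-5) + 1) = -4*2*s/(-10 + 1) = -4*2*s/(-9) = -4*2*s*(-1)/9 = -(-8)*s/9 = 8*s/9)
810 + 667*(533 - x(19)) = 810 + 667*(533 - 8*19/9) = 810 + 667*(533 - 1*152/9) = 810 + 667*(533 - 152/9) = 810 + 667*(4645/9) = 810 + 3098215/9 = 3105505/9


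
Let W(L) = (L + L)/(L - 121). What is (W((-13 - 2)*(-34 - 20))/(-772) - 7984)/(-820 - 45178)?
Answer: 1061688773/6116676046 ≈ 0.17357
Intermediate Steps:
W(L) = 2*L/(-121 + L) (W(L) = (2*L)/(-121 + L) = 2*L/(-121 + L))
(W((-13 - 2)*(-34 - 20))/(-772) - 7984)/(-820 - 45178) = ((2*((-13 - 2)*(-34 - 20))/(-121 + (-13 - 2)*(-34 - 20)))/(-772) - 7984)/(-820 - 45178) = ((2*(-15*(-54))/(-121 - 15*(-54)))*(-1/772) - 7984)/(-45998) = ((2*810/(-121 + 810))*(-1/772) - 7984)*(-1/45998) = ((2*810/689)*(-1/772) - 7984)*(-1/45998) = ((2*810*(1/689))*(-1/772) - 7984)*(-1/45998) = ((1620/689)*(-1/772) - 7984)*(-1/45998) = (-405/132977 - 7984)*(-1/45998) = -1061688773/132977*(-1/45998) = 1061688773/6116676046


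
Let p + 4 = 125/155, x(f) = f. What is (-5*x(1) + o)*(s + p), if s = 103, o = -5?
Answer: -30940/31 ≈ -998.06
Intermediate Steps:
p = -99/31 (p = -4 + 125/155 = -4 + 125*(1/155) = -4 + 25/31 = -99/31 ≈ -3.1936)
(-5*x(1) + o)*(s + p) = (-5*1 - 5)*(103 - 99/31) = (-5 - 5)*(3094/31) = -10*3094/31 = -30940/31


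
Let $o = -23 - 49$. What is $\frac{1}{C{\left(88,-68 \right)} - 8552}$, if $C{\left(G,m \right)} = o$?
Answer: $- \frac{1}{8624} \approx -0.00011596$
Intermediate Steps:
$o = -72$
$C{\left(G,m \right)} = -72$
$\frac{1}{C{\left(88,-68 \right)} - 8552} = \frac{1}{-72 - 8552} = \frac{1}{-8624} = - \frac{1}{8624}$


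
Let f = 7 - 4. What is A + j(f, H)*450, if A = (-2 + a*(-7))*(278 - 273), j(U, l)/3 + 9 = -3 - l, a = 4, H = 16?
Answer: -37950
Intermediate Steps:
f = 3
j(U, l) = -36 - 3*l (j(U, l) = -27 + 3*(-3 - l) = -27 + (-9 - 3*l) = -36 - 3*l)
A = -150 (A = (-2 + 4*(-7))*(278 - 273) = (-2 - 28)*5 = -30*5 = -150)
A + j(f, H)*450 = -150 + (-36 - 3*16)*450 = -150 + (-36 - 48)*450 = -150 - 84*450 = -150 - 37800 = -37950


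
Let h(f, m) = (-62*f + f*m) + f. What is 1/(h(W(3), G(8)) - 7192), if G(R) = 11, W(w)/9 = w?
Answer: -1/8542 ≈ -0.00011707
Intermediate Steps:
W(w) = 9*w
h(f, m) = -61*f + f*m
1/(h(W(3), G(8)) - 7192) = 1/((9*3)*(-61 + 11) - 7192) = 1/(27*(-50) - 7192) = 1/(-1350 - 7192) = 1/(-8542) = -1/8542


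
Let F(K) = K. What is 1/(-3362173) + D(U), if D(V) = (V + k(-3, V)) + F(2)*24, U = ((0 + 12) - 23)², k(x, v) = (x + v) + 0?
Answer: 964943650/3362173 ≈ 287.00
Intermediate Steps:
k(x, v) = v + x (k(x, v) = (v + x) + 0 = v + x)
U = 121 (U = (12 - 23)² = (-11)² = 121)
D(V) = 45 + 2*V (D(V) = (V + (V - 3)) + 2*24 = (V + (-3 + V)) + 48 = (-3 + 2*V) + 48 = 45 + 2*V)
1/(-3362173) + D(U) = 1/(-3362173) + (45 + 2*121) = -1/3362173 + (45 + 242) = -1/3362173 + 287 = 964943650/3362173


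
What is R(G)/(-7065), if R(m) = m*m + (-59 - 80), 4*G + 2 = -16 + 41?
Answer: 113/7536 ≈ 0.014995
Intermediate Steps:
G = 23/4 (G = -½ + (-16 + 41)/4 = -½ + (¼)*25 = -½ + 25/4 = 23/4 ≈ 5.7500)
R(m) = -139 + m² (R(m) = m² - 139 = -139 + m²)
R(G)/(-7065) = (-139 + (23/4)²)/(-7065) = (-139 + 529/16)*(-1/7065) = -1695/16*(-1/7065) = 113/7536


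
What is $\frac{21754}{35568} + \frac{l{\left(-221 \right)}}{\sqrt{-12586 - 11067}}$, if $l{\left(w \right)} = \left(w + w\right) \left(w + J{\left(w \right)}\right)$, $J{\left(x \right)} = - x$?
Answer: $\frac{10877}{17784} \approx 0.61162$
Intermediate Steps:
$l{\left(w \right)} = 0$ ($l{\left(w \right)} = \left(w + w\right) \left(w - w\right) = 2 w 0 = 0$)
$\frac{21754}{35568} + \frac{l{\left(-221 \right)}}{\sqrt{-12586 - 11067}} = \frac{21754}{35568} + \frac{0}{\sqrt{-12586 - 11067}} = 21754 \cdot \frac{1}{35568} + \frac{0}{\sqrt{-23653}} = \frac{10877}{17784} + \frac{0}{i \sqrt{23653}} = \frac{10877}{17784} + 0 \left(- \frac{i \sqrt{23653}}{23653}\right) = \frac{10877}{17784} + 0 = \frac{10877}{17784}$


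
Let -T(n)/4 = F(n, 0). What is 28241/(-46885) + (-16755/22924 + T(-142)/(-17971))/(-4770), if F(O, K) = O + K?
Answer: -11096239431454207/18426588571001160 ≈ -0.60219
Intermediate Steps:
F(O, K) = K + O
T(n) = -4*n (T(n) = -4*(0 + n) = -4*n)
28241/(-46885) + (-16755/22924 + T(-142)/(-17971))/(-4770) = 28241/(-46885) + (-16755/22924 - 4*(-142)/(-17971))/(-4770) = 28241*(-1/46885) + (-16755*1/22924 + 568*(-1/17971))*(-1/4770) = -28241/46885 + (-16755/22924 - 568/17971)*(-1/4770) = -28241/46885 - 314124937/411967204*(-1/4770) = -28241/46885 + 314124937/1965083563080 = -11096239431454207/18426588571001160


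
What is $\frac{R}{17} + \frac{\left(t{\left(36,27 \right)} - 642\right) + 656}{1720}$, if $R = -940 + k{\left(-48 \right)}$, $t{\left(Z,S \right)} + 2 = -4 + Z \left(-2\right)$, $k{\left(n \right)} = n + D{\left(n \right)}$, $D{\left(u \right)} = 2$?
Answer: $- \frac{12478}{215} \approx -58.037$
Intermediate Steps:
$k{\left(n \right)} = 2 + n$ ($k{\left(n \right)} = n + 2 = 2 + n$)
$t{\left(Z,S \right)} = -6 - 2 Z$ ($t{\left(Z,S \right)} = -2 + \left(-4 + Z \left(-2\right)\right) = -2 - \left(4 + 2 Z\right) = -6 - 2 Z$)
$R = -986$ ($R = -940 + \left(2 - 48\right) = -940 - 46 = -986$)
$\frac{R}{17} + \frac{\left(t{\left(36,27 \right)} - 642\right) + 656}{1720} = - \frac{986}{17} + \frac{\left(\left(-6 - 72\right) - 642\right) + 656}{1720} = \left(-986\right) \frac{1}{17} + \left(\left(\left(-6 - 72\right) - 642\right) + 656\right) \frac{1}{1720} = -58 + \left(\left(-78 - 642\right) + 656\right) \frac{1}{1720} = -58 + \left(-720 + 656\right) \frac{1}{1720} = -58 - \frac{8}{215} = - \frac{12478}{215}$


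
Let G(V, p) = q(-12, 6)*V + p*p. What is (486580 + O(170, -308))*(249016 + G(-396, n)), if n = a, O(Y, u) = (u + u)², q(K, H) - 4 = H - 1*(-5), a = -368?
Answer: 327794626000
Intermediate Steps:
q(K, H) = 9 + H (q(K, H) = 4 + (H - 1*(-5)) = 4 + (H + 5) = 4 + (5 + H) = 9 + H)
O(Y, u) = 4*u² (O(Y, u) = (2*u)² = 4*u²)
n = -368
G(V, p) = p² + 15*V (G(V, p) = (9 + 6)*V + p*p = 15*V + p² = p² + 15*V)
(486580 + O(170, -308))*(249016 + G(-396, n)) = (486580 + 4*(-308)²)*(249016 + ((-368)² + 15*(-396))) = (486580 + 4*94864)*(249016 + (135424 - 5940)) = (486580 + 379456)*(249016 + 129484) = 866036*378500 = 327794626000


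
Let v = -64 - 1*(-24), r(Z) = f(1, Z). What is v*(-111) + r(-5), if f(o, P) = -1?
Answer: 4439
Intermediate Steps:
r(Z) = -1
v = -40 (v = -64 + 24 = -40)
v*(-111) + r(-5) = -40*(-111) - 1 = 4440 - 1 = 4439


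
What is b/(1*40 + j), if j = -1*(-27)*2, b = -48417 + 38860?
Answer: -9557/94 ≈ -101.67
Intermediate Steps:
b = -9557
j = 54 (j = 27*2 = 54)
b/(1*40 + j) = -9557/(1*40 + 54) = -9557/(40 + 54) = -9557/94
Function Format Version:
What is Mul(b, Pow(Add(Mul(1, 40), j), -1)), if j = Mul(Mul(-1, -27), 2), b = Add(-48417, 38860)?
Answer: Rational(-9557, 94) ≈ -101.67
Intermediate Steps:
b = -9557
j = 54 (j = Mul(27, 2) = 54)
Mul(b, Pow(Add(Mul(1, 40), j), -1)) = Mul(-9557, Pow(Add(Mul(1, 40), 54), -1)) = Mul(-9557, Pow(Add(40, 54), -1)) = Mul(-9557, Pow(94, -1)) = Mul(-9557, Rational(1, 94)) = Rational(-9557, 94)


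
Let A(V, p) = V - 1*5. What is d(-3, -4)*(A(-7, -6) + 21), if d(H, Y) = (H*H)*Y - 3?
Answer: -351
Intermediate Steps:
d(H, Y) = -3 + Y*H² (d(H, Y) = H²*Y - 3 = Y*H² - 3 = -3 + Y*H²)
A(V, p) = -5 + V (A(V, p) = V - 5 = -5 + V)
d(-3, -4)*(A(-7, -6) + 21) = (-3 - 4*(-3)²)*((-5 - 7) + 21) = (-3 - 4*9)*(-12 + 21) = (-3 - 36)*9 = -39*9 = -351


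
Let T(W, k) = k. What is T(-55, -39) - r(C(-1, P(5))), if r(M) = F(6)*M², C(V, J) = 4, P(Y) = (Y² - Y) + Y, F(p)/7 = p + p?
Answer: -1383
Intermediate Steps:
F(p) = 14*p (F(p) = 7*(p + p) = 7*(2*p) = 14*p)
P(Y) = Y²
r(M) = 84*M² (r(M) = (14*6)*M² = 84*M²)
T(-55, -39) - r(C(-1, P(5))) = -39 - 84*4² = -39 - 84*16 = -39 - 1*1344 = -39 - 1344 = -1383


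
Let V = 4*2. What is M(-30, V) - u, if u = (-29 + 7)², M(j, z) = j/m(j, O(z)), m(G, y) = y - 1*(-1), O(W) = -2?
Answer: -454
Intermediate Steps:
m(G, y) = 1 + y (m(G, y) = y + 1 = 1 + y)
V = 8
M(j, z) = -j (M(j, z) = j/(1 - 2) = j/(-1) = j*(-1) = -j)
u = 484 (u = (-22)² = 484)
M(-30, V) - u = -1*(-30) - 1*484 = 30 - 484 = -454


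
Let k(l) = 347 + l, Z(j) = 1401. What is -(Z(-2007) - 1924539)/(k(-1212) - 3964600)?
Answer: -274734/566495 ≈ -0.48497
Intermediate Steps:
-(Z(-2007) - 1924539)/(k(-1212) - 3964600) = -(1401 - 1924539)/((347 - 1212) - 3964600) = -(-1923138)/(-865 - 3964600) = -(-1923138)/(-3965465) = -(-1923138)*(-1)/3965465 = -1*274734/566495 = -274734/566495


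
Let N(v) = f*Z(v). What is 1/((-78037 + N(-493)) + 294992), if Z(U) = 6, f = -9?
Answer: 1/216901 ≈ 4.6104e-6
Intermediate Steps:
N(v) = -54 (N(v) = -9*6 = -54)
1/((-78037 + N(-493)) + 294992) = 1/((-78037 - 54) + 294992) = 1/(-78091 + 294992) = 1/216901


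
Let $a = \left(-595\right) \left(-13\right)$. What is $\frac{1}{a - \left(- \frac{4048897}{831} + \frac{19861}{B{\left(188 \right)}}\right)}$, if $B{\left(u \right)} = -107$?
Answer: $\frac{88917}{1137509465} \approx 7.8168 \cdot 10^{-5}$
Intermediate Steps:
$a = 7735$
$\frac{1}{a - \left(- \frac{4048897}{831} + \frac{19861}{B{\left(188 \right)}}\right)} = \frac{1}{7735 - \left(- \frac{4048897}{831} - \frac{19861}{107}\right)} = \frac{1}{7735 - \left(- \frac{19861}{107} + \frac{3073}{5817 \left(- \frac{1}{9223}\right)}\right)} = \frac{1}{7735 - \left(- \frac{19861}{107} + \frac{3073}{- \frac{5817}{9223}}\right)} = \frac{1}{7735 + \left(\frac{19861}{107} - - \frac{4048897}{831}\right)} = \frac{1}{7735 + \left(\frac{19861}{107} + \frac{4048897}{831}\right)} = \frac{1}{7735 + \frac{449736470}{88917}} = \frac{1}{\frac{1137509465}{88917}} = \frac{88917}{1137509465}$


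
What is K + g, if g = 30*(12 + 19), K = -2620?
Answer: -1690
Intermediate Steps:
g = 930 (g = 30*31 = 930)
K + g = -2620 + 930 = -1690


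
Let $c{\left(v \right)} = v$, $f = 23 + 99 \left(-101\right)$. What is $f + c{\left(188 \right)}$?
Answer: $-9788$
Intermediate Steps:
$f = -9976$ ($f = 23 - 9999 = -9976$)
$f + c{\left(188 \right)} = -9976 + 188 = -9788$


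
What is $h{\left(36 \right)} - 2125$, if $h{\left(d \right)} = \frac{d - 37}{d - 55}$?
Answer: $- \frac{40374}{19} \approx -2124.9$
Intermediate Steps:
$h{\left(d \right)} = \frac{-37 + d}{-55 + d}$
$h{\left(36 \right)} - 2125 = \frac{-37 + 36}{-55 + 36} - 2125 = \frac{1}{-19} \left(-1\right) - 2125 = \left(- \frac{1}{19}\right) \left(-1\right) - 2125 = \frac{1}{19} - 2125 = - \frac{40374}{19}$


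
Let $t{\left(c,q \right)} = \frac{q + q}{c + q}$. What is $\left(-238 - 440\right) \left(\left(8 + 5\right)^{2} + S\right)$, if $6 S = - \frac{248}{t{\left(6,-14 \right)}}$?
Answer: $- \frac{746026}{7} \approx -1.0658 \cdot 10^{5}$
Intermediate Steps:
$t{\left(c,q \right)} = \frac{2 q}{c + q}$
$S = - \frac{248}{21}$ ($S = \frac{\left(-248\right) \frac{1}{2 \left(-14\right) \frac{1}{6 - 14}}}{6} = \frac{\left(-248\right) \frac{1}{2 \left(-14\right) \frac{1}{-8}}}{6} = \frac{\left(-248\right) \frac{1}{2 \left(-14\right) \left(- \frac{1}{8}\right)}}{6} = \frac{\left(-248\right) \frac{1}{\frac{7}{2}}}{6} = \frac{\left(-248\right) \frac{2}{7}}{6} = \frac{1}{6} \left(- \frac{496}{7}\right) = - \frac{248}{21} \approx -11.81$)
$\left(-238 - 440\right) \left(\left(8 + 5\right)^{2} + S\right) = \left(-238 - 440\right) \left(\left(8 + 5\right)^{2} - \frac{248}{21}\right) = - 678 \left(13^{2} - \frac{248}{21}\right) = - 678 \left(169 - \frac{248}{21}\right) = \left(-678\right) \frac{3301}{21} = - \frac{746026}{7}$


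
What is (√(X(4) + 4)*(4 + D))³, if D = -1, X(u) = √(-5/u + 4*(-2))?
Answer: 27*√2*(8 + I*√37)^(3/2)/4 ≈ 170.63 + 251.75*I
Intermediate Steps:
X(u) = √(-8 - 5/u) (X(u) = √(-5/u - 8) = √(-8 - 5/u))
(√(X(4) + 4)*(4 + D))³ = (√(√(-8 - 5/4) + 4)*(4 - 1))³ = (√(√(-8 - 5*¼) + 4)*3)³ = (√(√(-8 - 5/4) + 4)*3)³ = (√(√(-37/4) + 4)*3)³ = (√(I*√37/2 + 4)*3)³ = (√(4 + I*√37/2)*3)³ = (3*√(4 + I*√37/2))³ = 27*(4 + I*√37/2)^(3/2)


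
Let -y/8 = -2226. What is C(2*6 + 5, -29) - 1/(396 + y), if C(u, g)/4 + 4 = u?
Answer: 946607/18204 ≈ 52.000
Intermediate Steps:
y = 17808 (y = -8*(-2226) = 17808)
C(u, g) = -16 + 4*u
C(2*6 + 5, -29) - 1/(396 + y) = (-16 + 4*(2*6 + 5)) - 1/(396 + 17808) = (-16 + 4*(12 + 5)) - 1/18204 = (-16 + 4*17) - 1*1/18204 = (-16 + 68) - 1/18204 = 52 - 1/18204 = 946607/18204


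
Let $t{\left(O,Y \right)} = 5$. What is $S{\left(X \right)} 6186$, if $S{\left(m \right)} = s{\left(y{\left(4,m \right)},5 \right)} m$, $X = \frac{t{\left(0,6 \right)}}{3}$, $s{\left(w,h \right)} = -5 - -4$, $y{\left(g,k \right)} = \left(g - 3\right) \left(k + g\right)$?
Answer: $-10310$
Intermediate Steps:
$y{\left(g,k \right)} = \left(-3 + g\right) \left(g + k\right)$
$s{\left(w,h \right)} = -1$ ($s{\left(w,h \right)} = -5 + 4 = -1$)
$X = \frac{5}{3} \approx 1.6667$
$S{\left(m \right)} = - m$
$S{\left(X \right)} 6186 = \left(-1\right) \frac{5}{3} \cdot 6186 = \left(- \frac{5}{3}\right) 6186 = -10310$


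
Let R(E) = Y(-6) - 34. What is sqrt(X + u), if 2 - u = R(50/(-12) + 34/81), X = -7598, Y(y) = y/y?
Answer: I*sqrt(7563) ≈ 86.965*I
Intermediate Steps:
Y(y) = 1
R(E) = -33 (R(E) = 1 - 34 = -33)
u = 35 (u = 2 - 1*(-33) = 2 + 33 = 35)
sqrt(X + u) = sqrt(-7598 + 35) = sqrt(-7563) = I*sqrt(7563)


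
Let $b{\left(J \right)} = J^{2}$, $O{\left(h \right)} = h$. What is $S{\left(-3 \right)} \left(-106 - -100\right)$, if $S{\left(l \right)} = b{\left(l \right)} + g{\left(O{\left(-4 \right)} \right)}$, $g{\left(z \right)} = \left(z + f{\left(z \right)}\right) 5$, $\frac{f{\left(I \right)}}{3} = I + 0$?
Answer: $426$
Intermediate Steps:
$f{\left(I \right)} = 3 I$ ($f{\left(I \right)} = 3 \left(I + 0\right) = 3 I$)
$g{\left(z \right)} = 20 z$ ($g{\left(z \right)} = \left(z + 3 z\right) 5 = 4 z 5 = 20 z$)
$S{\left(l \right)} = -80 + l^{2}$ ($S{\left(l \right)} = l^{2} + 20 \left(-4\right) = l^{2} - 80 = -80 + l^{2}$)
$S{\left(-3 \right)} \left(-106 - -100\right) = \left(-80 + \left(-3\right)^{2}\right) \left(-106 - -100\right) = \left(-80 + 9\right) \left(-106 + 100\right) = \left(-71\right) \left(-6\right) = 426$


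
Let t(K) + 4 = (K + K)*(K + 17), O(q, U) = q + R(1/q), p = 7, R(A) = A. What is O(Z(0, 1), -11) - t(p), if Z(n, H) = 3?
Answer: -986/3 ≈ -328.67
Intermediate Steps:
O(q, U) = q + 1/q
t(K) = -4 + 2*K*(17 + K) (t(K) = -4 + (K + K)*(K + 17) = -4 + (2*K)*(17 + K) = -4 + 2*K*(17 + K))
O(Z(0, 1), -11) - t(p) = (3 + 1/3) - (-4 + 2*7**2 + 34*7) = (3 + 1/3) - (-4 + 2*49 + 238) = 10/3 - (-4 + 98 + 238) = 10/3 - 1*332 = 10/3 - 332 = -986/3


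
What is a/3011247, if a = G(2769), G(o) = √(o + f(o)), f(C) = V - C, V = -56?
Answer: 2*I*√14/3011247 ≈ 2.4851e-6*I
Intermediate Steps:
f(C) = -56 - C
G(o) = 2*I*√14 (G(o) = √(o + (-56 - o)) = √(-56) = 2*I*√14)
a = 2*I*√14 ≈ 7.4833*I
a/3011247 = (2*I*√14)/3011247 = (2*I*√14)*(1/3011247) = 2*I*√14/3011247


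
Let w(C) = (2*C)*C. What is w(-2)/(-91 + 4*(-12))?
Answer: -8/139 ≈ -0.057554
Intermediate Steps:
w(C) = 2*C²
w(-2)/(-91 + 4*(-12)) = (2*(-2)²)/(-91 + 4*(-12)) = (2*4)/(-91 - 48) = 8/(-139) = 8*(-1/139) = -8/139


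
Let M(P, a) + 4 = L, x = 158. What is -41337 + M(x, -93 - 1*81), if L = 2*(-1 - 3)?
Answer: -41349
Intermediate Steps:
L = -8 (L = 2*(-4) = -8)
M(P, a) = -12 (M(P, a) = -4 - 8 = -12)
-41337 + M(x, -93 - 1*81) = -41337 - 12 = -41349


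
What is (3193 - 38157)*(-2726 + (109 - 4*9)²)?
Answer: -91011292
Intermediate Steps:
(3193 - 38157)*(-2726 + (109 - 4*9)²) = -34964*(-2726 + (109 - 36)²) = -34964*(-2726 + 73²) = -34964*(-2726 + 5329) = -34964*2603 = -91011292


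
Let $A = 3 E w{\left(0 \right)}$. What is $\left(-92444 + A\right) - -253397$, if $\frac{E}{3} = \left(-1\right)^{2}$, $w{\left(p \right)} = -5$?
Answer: $160908$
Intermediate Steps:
$E = 3$ ($E = 3 \left(-1\right)^{2} = 3 \cdot 1 = 3$)
$A = -45$ ($A = 3 \cdot 3 \left(-5\right) = 9 \left(-5\right) = -45$)
$\left(-92444 + A\right) - -253397 = \left(-92444 - 45\right) - -253397 = -92489 + 253397 = 160908$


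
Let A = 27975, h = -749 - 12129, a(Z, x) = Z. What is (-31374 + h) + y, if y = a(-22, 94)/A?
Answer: -1237949722/27975 ≈ -44252.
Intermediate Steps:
h = -12878
y = -22/27975 ≈ -0.00078642
(-31374 + h) + y = (-31374 - 12878) - 22/27975 = -44252 - 22/27975 = -1237949722/27975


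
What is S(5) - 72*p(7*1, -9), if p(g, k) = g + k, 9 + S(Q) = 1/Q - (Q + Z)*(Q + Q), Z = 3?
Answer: 276/5 ≈ 55.200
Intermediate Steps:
S(Q) = -9 + 1/Q - 2*Q*(3 + Q) (S(Q) = -9 + (1/Q - (Q + 3)*(Q + Q)) = -9 + (1/Q - (3 + Q)*2*Q) = -9 + (1/Q - 2*Q*(3 + Q)) = -9 + 1/Q - 2*Q*(3 + Q))
S(5) - 72*p(7*1, -9) = (-9 + 1/5 - 6*5 - 2*5**2) - 72*(7*1 - 9) = (-9 + 1/5 - 30 - 2*25) - 72*(7 - 9) = (-9 + 1/5 - 30 - 50) - 72*(-2) = -444/5 + 144 = 276/5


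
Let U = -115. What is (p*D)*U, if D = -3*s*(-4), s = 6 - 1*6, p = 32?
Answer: 0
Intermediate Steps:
s = 0 (s = 6 - 6 = 0)
D = 0 (D = -3*0*(-4) = 0*(-4) = 0)
(p*D)*U = (32*0)*(-115) = 0*(-115) = 0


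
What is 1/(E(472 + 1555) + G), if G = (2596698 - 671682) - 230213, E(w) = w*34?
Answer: 1/1763721 ≈ 5.6698e-7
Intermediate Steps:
E(w) = 34*w
G = 1694803 (G = 1925016 - 230213 = 1694803)
1/(E(472 + 1555) + G) = 1/(34*(472 + 1555) + 1694803) = 1/(34*2027 + 1694803) = 1/(68918 + 1694803) = 1/1763721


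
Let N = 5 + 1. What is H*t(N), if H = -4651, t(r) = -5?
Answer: 23255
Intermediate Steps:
N = 6
H*t(N) = -4651*(-5) = 23255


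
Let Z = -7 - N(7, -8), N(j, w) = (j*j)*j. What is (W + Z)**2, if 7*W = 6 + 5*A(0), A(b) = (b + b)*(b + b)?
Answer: 5973136/49 ≈ 1.2190e+5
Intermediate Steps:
N(j, w) = j**3 (N(j, w) = j**2*j = j**3)
A(b) = 4*b**2 (A(b) = (2*b)*(2*b) = 4*b**2)
W = 6/7 (W = (6 + 5*(4*0**2))/7 = (6 + 5*(4*0))/7 = (6 + 5*0)/7 = (6 + 0)/7 = (1/7)*6 = 6/7 ≈ 0.85714)
Z = -350 (Z = -7 - 1*7**3 = -7 - 1*343 = -7 - 343 = -350)
(W + Z)**2 = (6/7 - 350)**2 = (-2444/7)**2 = 5973136/49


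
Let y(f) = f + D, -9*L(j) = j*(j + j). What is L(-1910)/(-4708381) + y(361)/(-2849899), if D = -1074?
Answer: 20823646764677/120765692731671 ≈ 0.17243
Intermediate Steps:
L(j) = -2*j²/9 (L(j) = -j*(j + j)/9 = -j*2*j/9 = -2*j²/9)
y(f) = -1074 + f (y(f) = f - 1074 = -1074 + f)
L(-1910)/(-4708381) + y(361)/(-2849899) = -2/9*(-1910)²/(-4708381) + (-1074 + 361)/(-2849899) = -2/9*3648100*(-1/4708381) - 713*(-1/2849899) = -7296200/9*(-1/4708381) + 713/2849899 = 7296200/42375429 + 713/2849899 = 20823646764677/120765692731671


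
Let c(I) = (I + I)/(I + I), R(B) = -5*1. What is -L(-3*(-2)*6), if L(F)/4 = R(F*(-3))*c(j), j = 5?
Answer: 20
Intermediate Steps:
R(B) = -5
c(I) = 1 (c(I) = (2*I)/((2*I)) = (2*I)*(1/(2*I)) = 1)
L(F) = -20 (L(F) = 4*(-5*1) = 4*(-5) = -20)
-L(-3*(-2)*6) = -1*(-20) = 20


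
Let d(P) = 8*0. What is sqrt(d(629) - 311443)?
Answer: I*sqrt(311443) ≈ 558.07*I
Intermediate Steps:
d(P) = 0
sqrt(d(629) - 311443) = sqrt(0 - 311443) = sqrt(-311443) = I*sqrt(311443)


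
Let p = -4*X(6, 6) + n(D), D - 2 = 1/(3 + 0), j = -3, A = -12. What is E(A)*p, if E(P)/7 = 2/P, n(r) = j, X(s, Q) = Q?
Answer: 63/2 ≈ 31.500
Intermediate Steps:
D = 7/3 (D = 2 + 1/(3 + 0) = 2 + 1/3 = 7/3 ≈ 2.3333)
n(r) = -3
E(P) = 14/P (E(P) = 7*(2/P) = 14/P)
p = -27 (p = -4*6 - 3 = -24 - 3 = -27)
E(A)*p = (14/(-12))*(-27) = (14*(-1/12))*(-27) = -7/6*(-27) = 63/2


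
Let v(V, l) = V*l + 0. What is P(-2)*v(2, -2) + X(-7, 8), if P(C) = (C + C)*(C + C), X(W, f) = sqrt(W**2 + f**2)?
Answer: -64 + sqrt(113) ≈ -53.370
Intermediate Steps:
v(V, l) = V*l
P(C) = 4*C**2 (P(C) = (2*C)*(2*C) = 4*C**2)
P(-2)*v(2, -2) + X(-7, 8) = (4*(-2)**2)*(2*(-2)) + sqrt((-7)**2 + 8**2) = (4*4)*(-4) + sqrt(49 + 64) = 16*(-4) + sqrt(113) = -64 + sqrt(113)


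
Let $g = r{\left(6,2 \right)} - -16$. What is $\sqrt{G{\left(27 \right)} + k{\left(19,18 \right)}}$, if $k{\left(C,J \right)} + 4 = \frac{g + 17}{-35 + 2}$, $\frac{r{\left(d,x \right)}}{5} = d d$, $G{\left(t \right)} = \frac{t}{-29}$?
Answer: $\frac{4 i \sqrt{72413}}{319} \approx 3.3743 i$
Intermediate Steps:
$G{\left(t \right)} = - \frac{t}{29}$ ($G{\left(t \right)} = t \left(- \frac{1}{29}\right) = - \frac{t}{29}$)
$r{\left(d,x \right)} = 5 d^{2}$ ($r{\left(d,x \right)} = 5 d d = 5 d^{2}$)
$g = 196$ ($g = 5 \cdot 6^{2} - -16 = 5 \cdot 36 + 16 = 180 + 16 = 196$)
$k{\left(C,J \right)} = - \frac{115}{11}$ ($k{\left(C,J \right)} = -4 + \frac{196 + 17}{-35 + 2} = -4 + \frac{213}{-33} = -4 + 213 \left(- \frac{1}{33}\right) = -4 - \frac{71}{11} = - \frac{115}{11}$)
$\sqrt{G{\left(27 \right)} + k{\left(19,18 \right)}} = \sqrt{\left(- \frac{1}{29}\right) 27 - \frac{115}{11}} = \sqrt{- \frac{27}{29} - \frac{115}{11}} = \sqrt{- \frac{3632}{319}} = \frac{4 i \sqrt{72413}}{319}$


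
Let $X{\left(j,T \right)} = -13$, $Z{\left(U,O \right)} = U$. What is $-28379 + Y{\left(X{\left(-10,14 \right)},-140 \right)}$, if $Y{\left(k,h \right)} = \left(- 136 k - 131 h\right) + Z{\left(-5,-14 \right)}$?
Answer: $-8276$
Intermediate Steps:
$Y{\left(k,h \right)} = -5 - 136 k - 131 h$ ($Y{\left(k,h \right)} = \left(- 136 k - 131 h\right) - 5 = -5 - 136 k - 131 h$)
$-28379 + Y{\left(X{\left(-10,14 \right)},-140 \right)} = -28379 - -20103 = -28379 + \left(-5 + 1768 + 18340\right) = -28379 + 20103 = -8276$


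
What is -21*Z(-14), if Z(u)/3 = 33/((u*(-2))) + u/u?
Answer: -549/4 ≈ -137.25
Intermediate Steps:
Z(u) = 3 - 99/(2*u) (Z(u) = 3*(33/((u*(-2))) + u/u) = 3*(33/((-2*u)) + 1) = 3*(33*(-1/(2*u)) + 1) = 3*(-33/(2*u) + 1) = 3*(1 - 33/(2*u)) = 3 - 99/(2*u))
-21*Z(-14) = -21*(3 - 99/2/(-14)) = -21*(3 - 99/2*(-1/14)) = -21*(3 + 99/28) = -21*183/28 = -549/4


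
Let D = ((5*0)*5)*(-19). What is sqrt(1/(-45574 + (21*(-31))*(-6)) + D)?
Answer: I*sqrt(10417)/20834 ≈ 0.0048989*I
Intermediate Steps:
D = 0 (D = (0*5)*(-19) = 0*(-19) = 0)
sqrt(1/(-45574 + (21*(-31))*(-6)) + D) = sqrt(1/(-45574 + (21*(-31))*(-6)) + 0) = sqrt(1/(-45574 - 651*(-6)) + 0) = sqrt(1/(-45574 + 3906) + 0) = sqrt(1/(-41668) + 0) = sqrt(-1/41668 + 0) = sqrt(-1/41668) = I*sqrt(10417)/20834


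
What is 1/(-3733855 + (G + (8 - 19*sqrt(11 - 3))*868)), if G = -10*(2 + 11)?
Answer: -3727041/13888658727169 + 32984*sqrt(2)/13888658727169 ≈ -2.6499e-7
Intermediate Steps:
G = -130 (G = -10*13 = -130)
1/(-3733855 + (G + (8 - 19*sqrt(11 - 3))*868)) = 1/(-3733855 + (-130 + (8 - 19*sqrt(11 - 3))*868)) = 1/(-3733855 + (-130 + (8 - 38*sqrt(2))*868)) = 1/(-3733855 + (-130 + (6944 - 32984*sqrt(2)))) = 1/(-3733855 + (6814 - 32984*sqrt(2))) = 1/(-3727041 - 32984*sqrt(2))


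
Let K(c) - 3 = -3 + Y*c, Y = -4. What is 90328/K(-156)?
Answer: 11291/78 ≈ 144.76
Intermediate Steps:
K(c) = -4*c (K(c) = 3 + (-3 - 4*c) = -4*c)
90328/K(-156) = 90328/((-4*(-156))) = 90328/624 = 90328*(1/624) = 11291/78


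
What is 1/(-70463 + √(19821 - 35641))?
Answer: -70463/4965050189 - 2*I*√3955/4965050189 ≈ -1.4192e-5 - 2.5333e-8*I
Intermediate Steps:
1/(-70463 + √(19821 - 35641)) = 1/(-70463 + √(-15820)) = 1/(-70463 + 2*I*√3955)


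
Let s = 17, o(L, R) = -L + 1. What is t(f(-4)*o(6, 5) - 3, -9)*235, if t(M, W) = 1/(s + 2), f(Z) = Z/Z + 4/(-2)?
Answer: 235/19 ≈ 12.368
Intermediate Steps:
o(L, R) = 1 - L
f(Z) = -1 (f(Z) = 1 + 4*(-1/2) = 1 - 2 = -1)
t(M, W) = 1/19 (t(M, W) = 1/(17 + 2) = 1/19)
t(f(-4)*o(6, 5) - 3, -9)*235 = (1/19)*235 = 235/19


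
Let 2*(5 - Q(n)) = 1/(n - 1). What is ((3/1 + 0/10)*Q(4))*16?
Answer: 232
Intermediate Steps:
Q(n) = 5 - 1/(2*(-1 + n)) (Q(n) = 5 - 1/(2*(n - 1)) = 5 - 1/(2*(-1 + n)))
((3/1 + 0/10)*Q(4))*16 = ((3/1 + 0/10)*((-11 + 10*4)/(2*(-1 + 4))))*16 = ((3*1 + 0*(⅒))*((½)*(-11 + 40)/3))*16 = ((3 + 0)*((½)*(⅓)*29))*16 = (3*(29/6))*16 = (29/2)*16 = 232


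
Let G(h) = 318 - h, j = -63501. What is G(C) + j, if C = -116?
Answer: -63067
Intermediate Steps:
G(C) + j = (318 - 1*(-116)) - 63501 = (318 + 116) - 63501 = 434 - 63501 = -63067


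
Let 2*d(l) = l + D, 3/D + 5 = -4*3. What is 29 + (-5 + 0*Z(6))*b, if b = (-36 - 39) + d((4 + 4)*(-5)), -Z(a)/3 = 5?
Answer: 17151/34 ≈ 504.44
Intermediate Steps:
Z(a) = -15 (Z(a) = -3*5 = -15)
D = -3/17 (D = 3/(-5 - 4*3) = 3/(-5 - 12) = 3/(-17) = 3*(-1/17) = -3/17 ≈ -0.17647)
d(l) = -3/34 + l/2 (d(l) = (l - 3/17)/2 = (-3/17 + l)/2 = -3/34 + l/2)
b = -3233/34 (b = (-36 - 39) + (-3/34 + ((4 + 4)*(-5))/2) = -75 + (-3/34 + (8*(-5))/2) = -75 + (-3/34 + (½)*(-40)) = -75 + (-3/34 - 20) = -75 - 683/34 = -3233/34 ≈ -95.088)
29 + (-5 + 0*Z(6))*b = 29 + (-5 + 0*(-15))*(-3233/34) = 29 + (-5 + 0)*(-3233/34) = 29 - 5*(-3233/34) = 29 + 16165/34 = 17151/34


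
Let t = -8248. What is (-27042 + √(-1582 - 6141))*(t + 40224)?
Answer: -864694992 + 31976*I*√7723 ≈ -8.647e+8 + 2.8101e+6*I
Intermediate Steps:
(-27042 + √(-1582 - 6141))*(t + 40224) = (-27042 + √(-1582 - 6141))*(-8248 + 40224) = (-27042 + √(-7723))*31976 = (-27042 + I*√7723)*31976 = -864694992 + 31976*I*√7723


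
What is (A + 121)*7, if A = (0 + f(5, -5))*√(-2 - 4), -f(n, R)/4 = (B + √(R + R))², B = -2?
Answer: 847 - 224*√15 + 168*I*√6 ≈ -20.548 + 411.51*I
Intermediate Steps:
f(n, R) = -4*(-2 + √2*√R)² (f(n, R) = -4*(-2 + √(R + R))² = -4*(-2 + √(2*R))² = -4*(-2 + √2*√R)²)
A = -4*I*√6*(-2 + I*√10)² (A = (0 - 4*(-2 + √2*√(-5))²)*√(-2 - 4) = (0 - 4*(-2 + √2*(I*√5))²)*√(-6) = (0 - 4*(-2 + I*√10)²)*(I*√6) = (-4*(-2 + I*√10)²)*(I*√6) = -4*I*√6*(-2 + I*√10)² ≈ -123.94 + 58.788*I)
(A + 121)*7 = ((-32*√15 + 24*I*√6) + 121)*7 = (121 - 32*√15 + 24*I*√6)*7 = 847 - 224*√15 + 168*I*√6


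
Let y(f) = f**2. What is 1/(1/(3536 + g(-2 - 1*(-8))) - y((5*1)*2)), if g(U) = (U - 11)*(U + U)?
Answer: -3476/347599 ≈ -0.010000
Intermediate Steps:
g(U) = 2*U*(-11 + U) (g(U) = (-11 + U)*(2*U) = 2*U*(-11 + U))
1/(1/(3536 + g(-2 - 1*(-8))) - y((5*1)*2)) = 1/(1/(3536 + 2*(-2 - 1*(-8))*(-11 + (-2 - 1*(-8)))) - ((5*1)*2)**2) = 1/(1/(3536 + 2*(-2 + 8)*(-11 + (-2 + 8))) - (5*2)**2) = 1/(1/(3536 + 2*6*(-11 + 6)) - 1*10**2) = 1/(1/(3536 + 2*6*(-5)) - 1*100) = 1/(1/(3536 - 60) - 100) = 1/(1/3476 - 100) = 1/(-347599/3476) = -3476/347599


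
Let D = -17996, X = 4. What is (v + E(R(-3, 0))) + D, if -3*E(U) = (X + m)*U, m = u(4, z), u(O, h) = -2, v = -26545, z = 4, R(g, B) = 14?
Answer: -133651/3 ≈ -44550.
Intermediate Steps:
m = -2
E(U) = -2*U/3 (E(U) = -(4 - 2)*U/3 = -2*U/3)
(v + E(R(-3, 0))) + D = (-26545 - ⅔*14) - 17996 = (-26545 - 28/3) - 17996 = -79663/3 - 17996 = -133651/3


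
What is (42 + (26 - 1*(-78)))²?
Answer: 21316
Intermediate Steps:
(42 + (26 - 1*(-78)))² = (42 + (26 + 78))² = (42 + 104)² = 146² = 21316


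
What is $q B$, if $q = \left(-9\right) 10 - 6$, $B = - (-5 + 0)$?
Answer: $-480$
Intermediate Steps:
$B = 5$ ($B = \left(-1\right) \left(-5\right) = 5$)
$q = -96$ ($q = -90 - 6 = -96$)
$q B = \left(-96\right) 5 = -480$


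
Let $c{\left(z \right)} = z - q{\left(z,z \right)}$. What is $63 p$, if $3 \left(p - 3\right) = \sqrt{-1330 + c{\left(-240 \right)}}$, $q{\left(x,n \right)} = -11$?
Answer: $189 + 21 i \sqrt{1559} \approx 189.0 + 829.17 i$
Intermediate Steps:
$c{\left(z \right)} = 11 + z$ ($c{\left(z \right)} = z - -11 = z + 11 = 11 + z$)
$p = 3 + \frac{i \sqrt{1559}}{3}$ ($p = 3 + \frac{\sqrt{-1330 + \left(11 - 240\right)}}{3} = 3 + \frac{\sqrt{-1330 - 229}}{3} = 3 + \frac{\sqrt{-1559}}{3} = 3 + \frac{i \sqrt{1559}}{3} \approx 3.0 + 13.161 i$)
$63 p = 63 \left(3 + \frac{i \sqrt{1559}}{3}\right) = 189 + 21 i \sqrt{1559}$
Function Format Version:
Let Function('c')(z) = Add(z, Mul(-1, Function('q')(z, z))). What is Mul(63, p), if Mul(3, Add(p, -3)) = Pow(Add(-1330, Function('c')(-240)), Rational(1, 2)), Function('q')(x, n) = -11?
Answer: Add(189, Mul(21, I, Pow(1559, Rational(1, 2)))) ≈ Add(189.00, Mul(829.17, I))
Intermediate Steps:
Function('c')(z) = Add(11, z) (Function('c')(z) = Add(z, Mul(-1, -11)) = Add(z, 11) = Add(11, z))
p = Add(3, Mul(Rational(1, 3), I, Pow(1559, Rational(1, 2)))) (p = Add(3, Mul(Rational(1, 3), Pow(Add(-1330, Add(11, -240)), Rational(1, 2)))) = Add(3, Mul(Rational(1, 3), Pow(Add(-1330, -229), Rational(1, 2)))) = Add(3, Mul(Rational(1, 3), Pow(-1559, Rational(1, 2)))) = Add(3, Mul(Rational(1, 3), Mul(I, Pow(1559, Rational(1, 2))))) = Add(3, Mul(Rational(1, 3), I, Pow(1559, Rational(1, 2)))) ≈ Add(3.0000, Mul(13.161, I)))
Mul(63, p) = Mul(63, Add(3, Mul(Rational(1, 3), I, Pow(1559, Rational(1, 2))))) = Add(189, Mul(21, I, Pow(1559, Rational(1, 2))))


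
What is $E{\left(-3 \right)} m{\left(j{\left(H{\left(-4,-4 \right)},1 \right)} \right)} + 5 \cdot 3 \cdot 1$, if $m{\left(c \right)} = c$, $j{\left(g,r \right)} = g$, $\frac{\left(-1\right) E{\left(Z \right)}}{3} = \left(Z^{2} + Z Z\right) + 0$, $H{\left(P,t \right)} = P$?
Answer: $231$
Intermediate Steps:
$E{\left(Z \right)} = - 6 Z^{2}$ ($E{\left(Z \right)} = - 3 \left(\left(Z^{2} + Z Z\right) + 0\right) = - 3 \left(\left(Z^{2} + Z^{2}\right) + 0\right) = - 3 \left(2 Z^{2} + 0\right) = - 3 \cdot 2 Z^{2} = - 6 Z^{2}$)
$E{\left(-3 \right)} m{\left(j{\left(H{\left(-4,-4 \right)},1 \right)} \right)} + 5 \cdot 3 \cdot 1 = - 6 \left(-3\right)^{2} \left(-4\right) + 5 \cdot 3 \cdot 1 = \left(-6\right) 9 \left(-4\right) + 15 \cdot 1 = \left(-54\right) \left(-4\right) + 15 = 216 + 15 = 231$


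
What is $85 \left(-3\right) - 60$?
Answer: $-315$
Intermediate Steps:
$85 \left(-3\right) - 60 = -255 - 60 = -315$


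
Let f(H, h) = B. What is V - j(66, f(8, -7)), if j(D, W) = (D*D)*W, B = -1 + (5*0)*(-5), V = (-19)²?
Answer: 4717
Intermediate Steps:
V = 361
B = -1 (B = -1 + 0*(-5) = -1 + 0 = -1)
f(H, h) = -1
j(D, W) = W*D² (j(D, W) = D²*W = W*D²)
V - j(66, f(8, -7)) = 361 - (-1)*66² = 361 - (-1)*4356 = 361 - 1*(-4356) = 361 + 4356 = 4717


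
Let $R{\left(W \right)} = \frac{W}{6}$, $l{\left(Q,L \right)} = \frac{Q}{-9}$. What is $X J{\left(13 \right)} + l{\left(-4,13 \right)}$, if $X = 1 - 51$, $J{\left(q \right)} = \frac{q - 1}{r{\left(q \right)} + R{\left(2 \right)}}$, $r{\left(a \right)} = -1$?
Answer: $\frac{8104}{9} \approx 900.44$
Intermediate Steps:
$l{\left(Q,L \right)} = - \frac{Q}{9}$ ($l{\left(Q,L \right)} = Q \left(- \frac{1}{9}\right) = - \frac{Q}{9}$)
$R{\left(W \right)} = \frac{W}{6}$ ($R{\left(W \right)} = W \frac{1}{6} = \frac{W}{6}$)
$J{\left(q \right)} = \frac{3}{2} - \frac{3 q}{2}$ ($J{\left(q \right)} = \frac{q - 1}{-1 + \frac{1}{6} \cdot 2} = \frac{-1 + q}{-1 + \frac{1}{3}} = \frac{-1 + q}{- \frac{2}{3}} = \left(-1 + q\right) \left(- \frac{3}{2}\right) = \frac{3}{2} - \frac{3 q}{2}$)
$X = -50$ ($X = 1 - 51 = -50$)
$X J{\left(13 \right)} + l{\left(-4,13 \right)} = - 50 \left(\frac{3}{2} - \frac{39}{2}\right) - - \frac{4}{9} = - 50 \left(\frac{3}{2} - \frac{39}{2}\right) + \frac{4}{9} = \left(-50\right) \left(-18\right) + \frac{4}{9} = 900 + \frac{4}{9} = \frac{8104}{9}$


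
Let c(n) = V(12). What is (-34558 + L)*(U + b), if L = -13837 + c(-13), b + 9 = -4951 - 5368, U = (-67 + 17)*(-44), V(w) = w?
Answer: 393257024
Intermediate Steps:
c(n) = 12
U = 2200 (U = -50*(-44) = 2200)
b = -10328 (b = -9 + (-4951 - 5368) = -9 - 10319 = -10328)
L = -13825 (L = -13837 + 12 = -13825)
(-34558 + L)*(U + b) = (-34558 - 13825)*(2200 - 10328) = -48383*(-8128) = 393257024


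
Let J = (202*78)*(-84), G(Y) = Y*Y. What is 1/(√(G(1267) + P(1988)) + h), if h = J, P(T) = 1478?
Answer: -441168/583887077083 - √1606767/1751661231249 ≈ -7.5629e-7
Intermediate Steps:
G(Y) = Y²
J = -1323504 (J = 15756*(-84) = -1323504)
h = -1323504
1/(√(G(1267) + P(1988)) + h) = 1/(√(1267² + 1478) - 1323504) = 1/(√(1605289 + 1478) - 1323504) = 1/(√1606767 - 1323504) = 1/(-1323504 + √1606767)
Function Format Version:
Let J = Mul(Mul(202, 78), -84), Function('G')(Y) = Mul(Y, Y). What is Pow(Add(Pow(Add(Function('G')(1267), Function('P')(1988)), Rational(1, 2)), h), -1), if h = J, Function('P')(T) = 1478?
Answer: Add(Rational(-441168, 583887077083), Mul(Rational(-1, 1751661231249), Pow(1606767, Rational(1, 2)))) ≈ -7.5629e-7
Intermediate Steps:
Function('G')(Y) = Pow(Y, 2)
J = -1323504 (J = Mul(15756, -84) = -1323504)
h = -1323504
Pow(Add(Pow(Add(Function('G')(1267), Function('P')(1988)), Rational(1, 2)), h), -1) = Pow(Add(Pow(Add(Pow(1267, 2), 1478), Rational(1, 2)), -1323504), -1) = Pow(Add(Pow(Add(1605289, 1478), Rational(1, 2)), -1323504), -1) = Pow(Add(Pow(1606767, Rational(1, 2)), -1323504), -1) = Pow(Add(-1323504, Pow(1606767, Rational(1, 2))), -1)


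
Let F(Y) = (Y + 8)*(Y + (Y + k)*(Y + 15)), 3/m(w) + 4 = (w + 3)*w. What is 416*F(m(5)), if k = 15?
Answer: 41326753/54 ≈ 7.6531e+5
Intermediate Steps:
m(w) = 3/(-4 + w*(3 + w)) (m(w) = 3/(-4 + (w + 3)*w) = 3/(-4 + (3 + w)*w) = 3/(-4 + w*(3 + w)))
F(Y) = (8 + Y)*(Y + (15 + Y)²) (F(Y) = (Y + 8)*(Y + (Y + 15)*(Y + 15)) = (8 + Y)*(Y + (15 + Y)*(15 + Y)) = (8 + Y)*(Y + (15 + Y)²))
416*F(m(5)) = 416*(1800 + (3/(-4 + 5² + 3*5))³ + 39*(3/(-4 + 5² + 3*5))² + 473*(3/(-4 + 5² + 3*5))) = 416*(1800 + (3/(-4 + 25 + 15))³ + 39*(3/(-4 + 25 + 15))² + 473*(3/(-4 + 25 + 15))) = 416*(1800 + (3/36)³ + 39*(3/36)² + 473*(3/36)) = 416*(1800 + (3*(1/36))³ + 39*(3*(1/36))² + 473*(3*(1/36))) = 416*(1800 + (1/12)³ + 39*(1/12)² + 473*(1/12)) = 416*(1800 + 1/1728 + 39*(1/144) + 473/12) = 416*(1800 + 1/1728 + 13/48 + 473/12) = 416*(3178981/1728) = 41326753/54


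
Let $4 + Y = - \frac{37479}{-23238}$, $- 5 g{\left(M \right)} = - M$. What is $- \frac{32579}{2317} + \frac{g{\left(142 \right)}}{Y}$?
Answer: $- \frac{5560633889}{214218235} \approx -25.958$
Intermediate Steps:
$g{\left(M \right)} = \frac{M}{5}$ ($g{\left(M \right)} = - \frac{\left(-1\right) M}{5} = \frac{M}{5}$)
$Y = - \frac{18491}{7746}$ ($Y = -4 - \frac{37479}{-23238} = -4 - - \frac{12493}{7746} = -4 + \frac{12493}{7746} = - \frac{18491}{7746} \approx -2.3872$)
$- \frac{32579}{2317} + \frac{g{\left(142 \right)}}{Y} = - \frac{32579}{2317} + \frac{\frac{1}{5} \cdot 142}{- \frac{18491}{7746}} = \left(-32579\right) \frac{1}{2317} + \frac{142}{5} \left(- \frac{7746}{18491}\right) = - \frac{32579}{2317} - \frac{1099932}{92455} = - \frac{5560633889}{214218235}$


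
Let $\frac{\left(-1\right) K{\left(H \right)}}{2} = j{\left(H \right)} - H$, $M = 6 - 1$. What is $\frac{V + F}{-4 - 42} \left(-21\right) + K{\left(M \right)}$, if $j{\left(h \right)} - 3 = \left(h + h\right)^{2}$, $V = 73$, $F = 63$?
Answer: $- \frac{3080}{23} \approx -133.91$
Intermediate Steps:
$j{\left(h \right)} = 3 + 4 h^{2}$ ($j{\left(h \right)} = 3 + \left(h + h\right)^{2} = 3 + \left(2 h\right)^{2} = 3 + 4 h^{2}$)
$M = 5$
$K{\left(H \right)} = -6 - 8 H^{2} + 2 H$ ($K{\left(H \right)} = - 2 \left(\left(3 + 4 H^{2}\right) - H\right) = - 2 \left(3 - H + 4 H^{2}\right) = -6 - 8 H^{2} + 2 H$)
$\frac{V + F}{-4 - 42} \left(-21\right) + K{\left(M \right)} = \frac{73 + 63}{-4 - 42} \left(-21\right) - \left(-4 + 200\right) = \frac{136}{-46} \left(-21\right) - 196 = 136 \left(- \frac{1}{46}\right) \left(-21\right) - 196 = \left(- \frac{68}{23}\right) \left(-21\right) - 196 = \frac{1428}{23} - 196 = - \frac{3080}{23}$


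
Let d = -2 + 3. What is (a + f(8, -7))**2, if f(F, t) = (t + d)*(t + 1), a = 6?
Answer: 1764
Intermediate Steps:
d = 1
f(F, t) = (1 + t)**2 (f(F, t) = (t + 1)*(t + 1) = (1 + t)*(1 + t) = (1 + t)**2)
(a + f(8, -7))**2 = (6 + (1 + (-7)**2 + 2*(-7)))**2 = (6 + (1 + 49 - 14))**2 = (6 + 36)**2 = 42**2 = 1764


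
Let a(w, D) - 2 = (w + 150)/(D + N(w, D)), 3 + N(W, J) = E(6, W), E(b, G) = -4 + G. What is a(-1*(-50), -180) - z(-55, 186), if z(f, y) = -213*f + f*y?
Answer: -203371/137 ≈ -1484.5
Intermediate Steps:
N(W, J) = -7 + W (N(W, J) = -3 + (-4 + W) = -7 + W)
a(w, D) = 2 + (150 + w)/(-7 + D + w) (a(w, D) = 2 + (w + 150)/(D + (-7 + w)) = 2 + (150 + w)/(-7 + D + w))
a(-1*(-50), -180) - z(-55, 186) = (136 + 2*(-180) + 3*(-1*(-50)))/(-7 - 180 - 1*(-50)) - (-55)*(-213 + 186) = (136 - 360 + 3*50)/(-7 - 180 + 50) - (-55)*(-27) = (136 - 360 + 150)/(-137) - 1*1485 = -1/137*(-74) - 1485 = 74/137 - 1485 = -203371/137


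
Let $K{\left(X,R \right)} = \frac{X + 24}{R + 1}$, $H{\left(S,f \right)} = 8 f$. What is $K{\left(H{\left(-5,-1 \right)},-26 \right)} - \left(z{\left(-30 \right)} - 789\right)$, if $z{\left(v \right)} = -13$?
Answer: $\frac{20034}{25} \approx 801.36$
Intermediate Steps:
$K{\left(X,R \right)} = \frac{24 + X}{1 + R}$
$K{\left(H{\left(-5,-1 \right)},-26 \right)} - \left(z{\left(-30 \right)} - 789\right) = \frac{24 + 8 \left(-1\right)}{1 - 26} - \left(-13 - 789\right) = \frac{24 - 8}{-25} - -802 = \left(- \frac{1}{25}\right) 16 + 802 = - \frac{16}{25} + 802 = \frac{20034}{25}$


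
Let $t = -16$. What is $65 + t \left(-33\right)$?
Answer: $593$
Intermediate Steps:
$65 + t \left(-33\right) = 65 - -528 = 65 + 528 = 593$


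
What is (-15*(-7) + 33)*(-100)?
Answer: -13800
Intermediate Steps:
(-15*(-7) + 33)*(-100) = (105 + 33)*(-100) = 138*(-100) = -13800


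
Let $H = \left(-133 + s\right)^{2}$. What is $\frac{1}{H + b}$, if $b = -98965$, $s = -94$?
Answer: $- \frac{1}{47436} \approx -2.1081 \cdot 10^{-5}$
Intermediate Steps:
$H = 51529$ ($H = \left(-133 - 94\right)^{2} = \left(-227\right)^{2} = 51529$)
$\frac{1}{H + b} = \frac{1}{51529 - 98965} = \frac{1}{-47436} = - \frac{1}{47436}$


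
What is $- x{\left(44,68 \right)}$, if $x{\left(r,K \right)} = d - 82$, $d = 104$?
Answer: $-22$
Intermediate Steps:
$x{\left(r,K \right)} = 22$ ($x{\left(r,K \right)} = 104 - 82 = 22$)
$- x{\left(44,68 \right)} = \left(-1\right) 22 = -22$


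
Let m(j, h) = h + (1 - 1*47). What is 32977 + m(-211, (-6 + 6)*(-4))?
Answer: 32931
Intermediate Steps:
m(j, h) = -46 + h (m(j, h) = h + (1 - 47) = h - 46 = -46 + h)
32977 + m(-211, (-6 + 6)*(-4)) = 32977 + (-46 + (-6 + 6)*(-4)) = 32977 + (-46 + 0*(-4)) = 32977 + (-46 + 0) = 32977 - 46 = 32931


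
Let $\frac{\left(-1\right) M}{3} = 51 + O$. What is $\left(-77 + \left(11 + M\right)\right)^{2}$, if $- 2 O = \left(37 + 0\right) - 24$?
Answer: $\frac{159201}{4} \approx 39800.0$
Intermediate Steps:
$O = - \frac{13}{2}$ ($O = - \frac{\left(37 + 0\right) - 24}{2} = - \frac{37 - 24}{2} = \left(- \frac{1}{2}\right) 13 = - \frac{13}{2} \approx -6.5$)
$M = - \frac{267}{2}$ ($M = - 3 \left(51 - \frac{13}{2}\right) = \left(-3\right) \frac{89}{2} = - \frac{267}{2} \approx -133.5$)
$\left(-77 + \left(11 + M\right)\right)^{2} = \left(-77 + \left(11 - \frac{267}{2}\right)\right)^{2} = \left(-77 - \frac{245}{2}\right)^{2} = \left(- \frac{399}{2}\right)^{2} = \frac{159201}{4}$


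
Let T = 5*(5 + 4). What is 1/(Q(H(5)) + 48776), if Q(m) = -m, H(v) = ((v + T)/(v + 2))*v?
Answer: 7/341182 ≈ 2.0517e-5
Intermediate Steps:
T = 45 (T = 5*9 = 45)
H(v) = v*(45 + v)/(2 + v) (H(v) = ((v + 45)/(v + 2))*v = ((45 + v)/(2 + v))*v = v*(45 + v)/(2 + v))
1/(Q(H(5)) + 48776) = 1/(-5*(45 + 5)/(2 + 5) + 48776) = 1/(-5*50/7 + 48776) = 1/(-1*250/7 + 48776) = 1/(-250/7 + 48776) = 1/(341182/7) = 7/341182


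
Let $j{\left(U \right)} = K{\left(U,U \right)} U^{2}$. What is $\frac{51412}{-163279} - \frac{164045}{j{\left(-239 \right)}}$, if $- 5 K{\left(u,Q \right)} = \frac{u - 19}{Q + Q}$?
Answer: $\frac{3077684521}{117071043} \approx 26.289$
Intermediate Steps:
$K{\left(u,Q \right)} = - \frac{-19 + u}{10 Q}$ ($K{\left(u,Q \right)} = - \frac{\left(u - 19\right) \frac{1}{Q + Q}}{5} = - \frac{\left(-19 + u\right) \frac{1}{2 Q}}{5} = - \frac{\frac{1}{2} \frac{1}{Q} \left(-19 + u\right)}{5} = - \frac{-19 + u}{10 Q}$)
$j{\left(U \right)} = \frac{U \left(19 - U\right)}{10}$ ($j{\left(U \right)} = \frac{19 - U}{10 U} U^{2} = \frac{U \left(19 - U\right)}{10}$)
$\frac{51412}{-163279} - \frac{164045}{j{\left(-239 \right)}} = \frac{51412}{-163279} - \frac{164045}{\frac{1}{10} \left(-239\right) \left(19 - -239\right)} = 51412 \left(- \frac{1}{163279}\right) - \frac{164045}{\frac{1}{10} \left(-239\right) \left(19 + 239\right)} = - \frac{51412}{163279} - \frac{164045}{\frac{1}{10} \left(-239\right) 258} = - \frac{51412}{163279} - \frac{164045}{- \frac{30831}{5}} = - \frac{51412}{163279} - - \frac{19075}{717} = - \frac{51412}{163279} + \frac{19075}{717} = \frac{3077684521}{117071043}$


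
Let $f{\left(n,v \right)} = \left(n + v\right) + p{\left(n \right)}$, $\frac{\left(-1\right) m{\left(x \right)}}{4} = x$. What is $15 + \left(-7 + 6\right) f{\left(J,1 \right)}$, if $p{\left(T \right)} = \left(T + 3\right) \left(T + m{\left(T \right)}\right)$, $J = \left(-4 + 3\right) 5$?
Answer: $49$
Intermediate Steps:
$m{\left(x \right)} = - 4 x$
$J = -5$ ($J = \left(-1\right) 5 = -5$)
$p{\left(T \right)} = - 3 T \left(3 + T\right)$ ($p{\left(T \right)} = \left(T + 3\right) \left(T - 4 T\right) = \left(3 + T\right) \left(- 3 T\right) = - 3 T \left(3 + T\right)$)
$f{\left(n,v \right)} = n + v + 3 n \left(-3 - n\right)$ ($f{\left(n,v \right)} = \left(n + v\right) + 3 n \left(-3 - n\right) = n + v + 3 n \left(-3 - n\right)$)
$15 + \left(-7 + 6\right) f{\left(J,1 \right)} = 15 + \left(-7 + 6\right) \left(1 - -40 - 3 \left(-5\right)^{2}\right) = 15 - \left(1 + 40 - 75\right) = 15 - -34 = 15 + 34 = 49$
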